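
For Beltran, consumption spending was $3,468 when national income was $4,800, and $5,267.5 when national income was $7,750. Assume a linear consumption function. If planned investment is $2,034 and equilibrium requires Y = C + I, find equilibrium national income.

MPC = (5267.5 − 3468)/(7750 − 4800) = 1799.5/2950 = 0.61
a = 3468 − 0.61(4800) = 540
Equilibrium: Y = 540 + 0.61Y + 2034
0.39Y = 2574, so Y = 2574/0.39 = 6600

Y = 6600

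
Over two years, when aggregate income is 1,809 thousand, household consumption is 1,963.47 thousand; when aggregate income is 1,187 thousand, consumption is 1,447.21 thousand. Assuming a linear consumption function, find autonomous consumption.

a = 462

MPC = ΔC/ΔY = (1963.47 − 1447.21)/(1809 − 1187) = 516.26/622 = 0.83
a = C − MPC·Y = 1447.21 − 0.83(1187) = 1447.21 − 985.21 = 462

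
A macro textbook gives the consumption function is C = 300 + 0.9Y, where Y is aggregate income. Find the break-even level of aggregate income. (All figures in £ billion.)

Y = 3000

At break-even, C = Y: 300 + 0.9Y = Y
0.1Y = 300, so Y = 300/0.1 = 3000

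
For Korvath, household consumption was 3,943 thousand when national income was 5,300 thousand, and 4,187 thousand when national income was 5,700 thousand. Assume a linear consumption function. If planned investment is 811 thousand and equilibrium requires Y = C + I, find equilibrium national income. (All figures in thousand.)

Y = 3900

MPC = (4187 − 3943)/(5700 − 5300) = 244/400 = 0.61
a = 3943 − 0.61(5300) = 710
Equilibrium: Y = 710 + 0.61Y + 811
0.39Y = 1521, so Y = 1521/0.39 = 3900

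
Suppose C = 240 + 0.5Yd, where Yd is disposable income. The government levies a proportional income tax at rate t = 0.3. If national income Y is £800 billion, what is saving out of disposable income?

Yd = (1 − 0.3)(800) = 0.7(800) = 560
C = 240 + 0.5(560) = 240 + 280 = 520
S = Yd − C = 560 − 520 = 40

S = 40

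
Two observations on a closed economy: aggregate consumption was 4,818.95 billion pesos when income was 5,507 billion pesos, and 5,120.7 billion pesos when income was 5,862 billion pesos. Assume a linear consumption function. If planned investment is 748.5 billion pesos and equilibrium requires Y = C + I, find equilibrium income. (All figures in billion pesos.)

Y = 5910

MPC = (5120.7 − 4818.95)/(5862 − 5507) = 301.75/355 = 0.85
a = 4818.95 − 0.85(5507) = 138
Equilibrium: Y = 138 + 0.85Y + 748.5
0.15Y = 886.5, so Y = 886.5/0.15 = 5910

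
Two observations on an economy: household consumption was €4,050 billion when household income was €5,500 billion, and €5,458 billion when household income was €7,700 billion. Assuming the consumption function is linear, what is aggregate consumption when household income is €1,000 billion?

C = 1170

MPC = (5458 − 4050)/(7700 − 5500) = 1408/2200 = 0.64
a = 4050 − 0.64(5500) = 4050 − 3520 = 530
C = 530 + 0.64(1000) = 530 + 640 = 1170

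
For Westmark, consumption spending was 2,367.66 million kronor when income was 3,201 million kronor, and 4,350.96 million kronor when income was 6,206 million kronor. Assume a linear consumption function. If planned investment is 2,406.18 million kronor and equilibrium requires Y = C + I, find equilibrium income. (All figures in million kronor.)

Y = 7827

MPC = (4350.96 − 2367.66)/(6206 − 3201) = 1983.3/3005 = 0.66
a = 2367.66 − 0.66(3201) = 255
Equilibrium: Y = 255 + 0.66Y + 2406.18
0.34Y = 2661.18, so Y = 2661.18/0.34 = 7827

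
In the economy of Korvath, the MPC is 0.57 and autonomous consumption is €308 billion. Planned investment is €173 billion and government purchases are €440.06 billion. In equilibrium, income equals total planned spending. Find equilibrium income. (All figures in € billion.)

Y = 2142

Y = C + I + G = 308 + 0.57Y + 173 + 440.06
Y − 0.57Y = 921.06
0.43Y = 921.06, so Y = 921.06/0.43 = 2142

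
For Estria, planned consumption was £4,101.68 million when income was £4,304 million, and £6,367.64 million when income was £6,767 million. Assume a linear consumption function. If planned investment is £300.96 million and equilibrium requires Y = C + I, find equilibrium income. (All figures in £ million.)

MPC = (6367.64 − 4101.68)/(6767 − 4304) = 2265.96/2463 = 0.92
a = 4101.68 − 0.92(4304) = 142
Equilibrium: Y = 142 + 0.92Y + 300.96
0.08Y = 442.96, so Y = 442.96/0.08 = 5537

Y = 5537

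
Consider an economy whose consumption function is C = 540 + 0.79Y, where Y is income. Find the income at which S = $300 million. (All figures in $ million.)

S = Y − C = -540 + 0.21Y
-540 + 0.21Y = 300, so 0.21Y = 840 and Y = 4000

Y = 4000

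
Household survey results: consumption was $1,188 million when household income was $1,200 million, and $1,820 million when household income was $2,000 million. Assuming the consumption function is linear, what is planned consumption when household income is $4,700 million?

MPC = (1820 − 1188)/(2000 − 1200) = 632/800 = 0.79
a = 1188 − 0.79(1200) = 1188 − 948 = 240
C = 240 + 0.79(4700) = 240 + 3713 = 3953

C = 3953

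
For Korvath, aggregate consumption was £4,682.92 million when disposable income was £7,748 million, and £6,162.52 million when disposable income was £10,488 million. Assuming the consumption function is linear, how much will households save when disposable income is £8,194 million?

MPC = (6162.52 − 4682.92)/(10488 − 7748) = 1479.6/2740 = 0.54
a = 4682.92 − 0.54(7748) = 4682.92 − 4183.92 = 499
C = 499 + 0.54(8194) = 4923.76
S = 8194 − 4923.76 = 3270.24

S = 3270.24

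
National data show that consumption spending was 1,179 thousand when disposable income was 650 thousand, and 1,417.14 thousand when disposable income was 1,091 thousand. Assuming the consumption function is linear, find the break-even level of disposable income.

MPC = (1417.14 − 1179)/(1091 − 650) = 238.14/441 = 0.54
a = 1179 − 0.54(650) = 1179 − 351 = 828
Break-even: Y = a/(1−MPC) = 828/0.46 = 1800

Y = 1800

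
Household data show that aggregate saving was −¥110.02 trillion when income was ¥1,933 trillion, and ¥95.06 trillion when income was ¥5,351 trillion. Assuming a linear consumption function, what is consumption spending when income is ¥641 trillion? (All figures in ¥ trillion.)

MPS = ΔS/ΔY = (95.06 − (-110.02))/(5351 − 1933) = 205.08/3418 = 0.06
MPC = 1 − MPS = 0.94
Autonomous saving = -110.02 − 0.06(1933) = -226, so a = 226
C = 226 + 0.94(641) = 226 + 602.54 = 828.54

C = 828.54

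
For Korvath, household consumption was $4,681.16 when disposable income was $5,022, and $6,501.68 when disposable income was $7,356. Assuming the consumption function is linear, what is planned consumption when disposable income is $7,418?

MPC = (6501.68 − 4681.16)/(7356 − 5022) = 1820.52/2334 = 0.78
a = 4681.16 − 0.78(5022) = 4681.16 − 3917.16 = 764
C = 764 + 0.78(7418) = 764 + 5786.04 = 6550.04

C = 6550.04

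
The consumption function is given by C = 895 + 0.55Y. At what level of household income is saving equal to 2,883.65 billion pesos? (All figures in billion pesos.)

Y = 8397

S = Y − C = -895 + 0.45Y
-895 + 0.45Y = 2883.65, so 0.45Y = 3778.65 and Y = 8397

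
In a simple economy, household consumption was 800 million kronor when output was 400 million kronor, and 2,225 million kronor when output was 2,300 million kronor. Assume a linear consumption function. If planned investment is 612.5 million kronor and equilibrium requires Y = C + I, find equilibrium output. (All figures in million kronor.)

MPC = (2225 − 800)/(2300 − 400) = 1425/1900 = 0.75
a = 800 − 0.75(400) = 500
Equilibrium: Y = 500 + 0.75Y + 612.5
0.25Y = 1112.5, so Y = 1112.5/0.25 = 4450

Y = 4450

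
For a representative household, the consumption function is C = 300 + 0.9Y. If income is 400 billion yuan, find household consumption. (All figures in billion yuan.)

C = 300 + 0.9(400) = 300 + 360 = 660

C = 660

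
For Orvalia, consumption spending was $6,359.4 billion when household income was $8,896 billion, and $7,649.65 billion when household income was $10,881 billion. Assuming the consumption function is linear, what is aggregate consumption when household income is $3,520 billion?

C = 2865

MPC = (7649.65 − 6359.4)/(10881 − 8896) = 1290.25/1985 = 0.65
a = 6359.4 − 0.65(8896) = 6359.4 − 5782.4 = 577
C = 577 + 0.65(3520) = 577 + 2288 = 2865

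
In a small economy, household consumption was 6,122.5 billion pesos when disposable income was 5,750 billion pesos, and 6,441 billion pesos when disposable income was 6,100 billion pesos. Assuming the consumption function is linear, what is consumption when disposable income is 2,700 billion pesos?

MPC = (6441 − 6122.5)/(6100 − 5750) = 318.5/350 = 0.91
a = 6122.5 − 0.91(5750) = 6122.5 − 5232.5 = 890
C = 890 + 0.91(2700) = 890 + 2457 = 3347

C = 3347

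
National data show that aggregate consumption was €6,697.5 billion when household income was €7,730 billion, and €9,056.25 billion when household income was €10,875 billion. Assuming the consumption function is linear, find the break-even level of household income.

Y = 3600

MPC = (9056.25 − 6697.5)/(10875 − 7730) = 2358.75/3145 = 0.75
a = 6697.5 − 0.75(7730) = 6697.5 − 5797.5 = 900
Break-even: Y = a/(1−MPC) = 900/0.25 = 3600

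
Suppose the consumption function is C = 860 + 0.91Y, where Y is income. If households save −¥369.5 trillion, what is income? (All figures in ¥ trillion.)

Y = 5450

S = Y − C = -860 + 0.09Y
-860 + 0.09Y = -369.5, so 0.09Y = 490.5 and Y = 5450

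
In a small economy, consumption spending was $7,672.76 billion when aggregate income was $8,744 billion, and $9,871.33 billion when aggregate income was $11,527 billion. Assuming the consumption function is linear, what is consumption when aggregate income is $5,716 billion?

C = 5280.64

MPC = (9871.33 − 7672.76)/(11527 − 8744) = 2198.57/2783 = 0.79
a = 7672.76 − 0.79(8744) = 7672.76 − 6907.76 = 765
C = 765 + 0.79(5716) = 765 + 4515.64 = 5280.64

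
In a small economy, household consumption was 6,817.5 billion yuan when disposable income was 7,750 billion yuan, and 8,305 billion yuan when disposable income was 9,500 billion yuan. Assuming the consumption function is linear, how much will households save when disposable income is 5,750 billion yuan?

S = 632.5

MPC = (8305 − 6817.5)/(9500 − 7750) = 1487.5/1750 = 0.85
a = 6817.5 − 0.85(7750) = 6817.5 − 6587.5 = 230
C = 230 + 0.85(5750) = 5117.5
S = 5750 − 5117.5 = 632.5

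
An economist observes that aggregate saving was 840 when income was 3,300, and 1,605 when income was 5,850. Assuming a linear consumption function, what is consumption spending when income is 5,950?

C = 4315

MPS = ΔS/ΔY = (1605 − 840)/(5850 − 3300) = 765/2550 = 0.3
MPC = 1 − MPS = 0.7
Autonomous saving = 840 − 0.3(3300) = -150, so a = 150
C = 150 + 0.7(5950) = 150 + 4165 = 4315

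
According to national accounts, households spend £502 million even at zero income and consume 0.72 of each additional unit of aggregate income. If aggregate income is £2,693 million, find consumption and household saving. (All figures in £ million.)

C = 502 + 0.72(2693) = 502 + 1938.96 = 2440.96
S = Y − C = 2693 − 2440.96 = 252.04

C = 2440.96; S = 252.04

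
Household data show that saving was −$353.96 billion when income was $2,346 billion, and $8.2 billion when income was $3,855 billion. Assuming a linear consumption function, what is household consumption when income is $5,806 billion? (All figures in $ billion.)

MPS = ΔS/ΔY = (8.2 − (-353.96))/(3855 − 2346) = 362.16/1509 = 0.24
MPC = 1 − MPS = 0.76
Autonomous saving = -353.96 − 0.24(2346) = -917, so a = 917
C = 917 + 0.76(5806) = 917 + 4412.56 = 5329.56

C = 5329.56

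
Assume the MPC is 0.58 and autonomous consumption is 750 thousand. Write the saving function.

S = -750 + 0.42Y

S = Y − C = Y − (750 + 0.58Y) = -750 + (1 − 0.58)Y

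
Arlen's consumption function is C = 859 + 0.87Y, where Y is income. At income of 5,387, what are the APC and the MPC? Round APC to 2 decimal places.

APC = 1.03; MPC = 0.87

MPC = 0.87 (the slope of the consumption function)
C = 859 + 0.87(5387) = 5545.69, so APC = 5545.69/5387 = 1.03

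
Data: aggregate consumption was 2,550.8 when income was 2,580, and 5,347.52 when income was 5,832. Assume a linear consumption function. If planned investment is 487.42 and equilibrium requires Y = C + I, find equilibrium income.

Y = 5853

MPC = (5347.52 − 2550.8)/(5832 − 2580) = 2796.72/3252 = 0.86
a = 2550.8 − 0.86(2580) = 332
Equilibrium: Y = 332 + 0.86Y + 487.42
0.14Y = 819.42, so Y = 819.42/0.14 = 5853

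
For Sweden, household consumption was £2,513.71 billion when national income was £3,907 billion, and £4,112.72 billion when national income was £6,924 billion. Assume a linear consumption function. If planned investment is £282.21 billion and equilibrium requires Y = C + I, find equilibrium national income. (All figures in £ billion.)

Y = 1543

MPC = (4112.72 − 2513.71)/(6924 − 3907) = 1599.01/3017 = 0.53
a = 2513.71 − 0.53(3907) = 443
Equilibrium: Y = 443 + 0.53Y + 282.21
0.47Y = 725.21, so Y = 725.21/0.47 = 1543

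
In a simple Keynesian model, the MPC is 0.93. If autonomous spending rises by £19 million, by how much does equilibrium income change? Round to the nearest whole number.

The multiplier is 1/(1 − MPC) = 1/0.07.
ΔY = 19/0.07 = 271.43 ≈ 271

ΔY ≈ 271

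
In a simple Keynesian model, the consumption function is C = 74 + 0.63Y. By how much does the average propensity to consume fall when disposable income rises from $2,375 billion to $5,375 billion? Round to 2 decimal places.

ΔAPC = 0.02

At Y = 2375: C = 74 + 0.63(2375) = 1570.25, APC = 1570.25/2375 = 0.661
At Y = 5375: C = 3460.25, APC = 3460.25/5375 = 0.644
Fall in APC = 0.661 − 0.644 = 0.017 ≈ 0.02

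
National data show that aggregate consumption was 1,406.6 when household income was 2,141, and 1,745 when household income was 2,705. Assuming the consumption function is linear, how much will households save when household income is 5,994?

S = 2275.6

MPC = (1745 − 1406.6)/(2705 − 2141) = 338.4/564 = 0.6
a = 1406.6 − 0.6(2141) = 1406.6 − 1284.6 = 122
C = 122 + 0.6(5994) = 3718.4
S = 5994 − 3718.4 = 2275.6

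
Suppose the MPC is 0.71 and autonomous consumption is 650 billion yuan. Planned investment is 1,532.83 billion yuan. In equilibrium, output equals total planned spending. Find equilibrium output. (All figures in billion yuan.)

Y = 7527

Y = C + I = 650 + 0.71Y + 1532.83
Y − 0.71Y = 2182.83
0.29Y = 2182.83, so Y = 2182.83/0.29 = 7527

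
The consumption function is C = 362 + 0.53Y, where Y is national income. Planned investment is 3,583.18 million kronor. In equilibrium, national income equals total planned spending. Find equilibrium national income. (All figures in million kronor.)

Y = C + I = 362 + 0.53Y + 3583.18
Y − 0.53Y = 3945.18
0.47Y = 3945.18, so Y = 3945.18/0.47 = 8394

Y = 8394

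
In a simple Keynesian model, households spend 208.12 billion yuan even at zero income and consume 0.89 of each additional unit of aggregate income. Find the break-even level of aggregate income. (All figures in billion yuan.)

Y = 1892

At break-even, C = Y: 208.12 + 0.89Y = Y
0.11Y = 208.12, so Y = 208.12/0.11 = 1892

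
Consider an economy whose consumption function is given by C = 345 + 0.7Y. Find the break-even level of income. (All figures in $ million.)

At break-even, C = Y: 345 + 0.7Y = Y
0.3Y = 345, so Y = 345/0.3 = 1150

Y = 1150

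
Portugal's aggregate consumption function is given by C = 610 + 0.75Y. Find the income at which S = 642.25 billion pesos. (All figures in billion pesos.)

Y = 5009

S = Y − C = -610 + 0.25Y
-610 + 0.25Y = 642.25, so 0.25Y = 1252.25 and Y = 5009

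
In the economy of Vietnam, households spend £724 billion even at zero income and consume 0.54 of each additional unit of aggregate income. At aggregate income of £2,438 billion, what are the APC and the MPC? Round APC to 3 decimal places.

MPC = 0.54 (the slope of the consumption function)
C = 724 + 0.54(2438) = 2040.52, so APC = 2040.52/2438 = 0.837

APC = 0.837; MPC = 0.54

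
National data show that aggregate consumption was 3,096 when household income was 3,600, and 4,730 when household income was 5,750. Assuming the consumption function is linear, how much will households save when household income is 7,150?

MPC = (4730 − 3096)/(5750 − 3600) = 1634/2150 = 0.76
a = 3096 − 0.76(3600) = 3096 − 2736 = 360
C = 360 + 0.76(7150) = 5794
S = 7150 − 5794 = 1356

S = 1356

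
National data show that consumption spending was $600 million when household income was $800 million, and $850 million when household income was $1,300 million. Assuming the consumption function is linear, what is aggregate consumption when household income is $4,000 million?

MPC = (850 − 600)/(1300 − 800) = 250/500 = 0.5
a = 600 − 0.5(800) = 600 − 400 = 200
C = 200 + 0.5(4000) = 200 + 2000 = 2200

C = 2200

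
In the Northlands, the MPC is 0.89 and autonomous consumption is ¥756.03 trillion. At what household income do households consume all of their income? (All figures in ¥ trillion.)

At break-even, C = Y: 756.03 + 0.89Y = Y
0.11Y = 756.03, so Y = 756.03/0.11 = 6873

Y = 6873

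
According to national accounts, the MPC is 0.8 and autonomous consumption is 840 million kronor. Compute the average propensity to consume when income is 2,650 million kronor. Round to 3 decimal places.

C = 840 + 0.8(2650) = 2960
APC = C/Y = 2960/2650 = 1.117

APC = 1.117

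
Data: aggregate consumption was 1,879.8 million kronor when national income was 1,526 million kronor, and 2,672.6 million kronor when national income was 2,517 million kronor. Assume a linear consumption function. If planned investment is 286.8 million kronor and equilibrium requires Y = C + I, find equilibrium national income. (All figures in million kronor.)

Y = 4729

MPC = (2672.6 − 1879.8)/(2517 − 1526) = 792.8/991 = 0.8
a = 1879.8 − 0.8(1526) = 659
Equilibrium: Y = 659 + 0.8Y + 286.8
0.2Y = 945.8, so Y = 945.8/0.2 = 4729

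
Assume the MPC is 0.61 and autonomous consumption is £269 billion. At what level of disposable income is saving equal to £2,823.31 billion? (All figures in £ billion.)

S = Y − C = -269 + 0.39Y
-269 + 0.39Y = 2823.31, so 0.39Y = 3092.31 and Y = 7929

Y = 7929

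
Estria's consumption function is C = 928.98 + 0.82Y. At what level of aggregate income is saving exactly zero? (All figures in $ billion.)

At break-even, C = Y: 928.98 + 0.82Y = Y
0.18Y = 928.98, so Y = 928.98/0.18 = 5161

Y = 5161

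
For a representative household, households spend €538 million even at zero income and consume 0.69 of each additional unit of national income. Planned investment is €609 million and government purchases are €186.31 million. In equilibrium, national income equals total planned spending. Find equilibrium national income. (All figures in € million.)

Y = C + I + G = 538 + 0.69Y + 609 + 186.31
Y − 0.69Y = 1333.31
0.31Y = 1333.31, so Y = 1333.31/0.31 = 4301

Y = 4301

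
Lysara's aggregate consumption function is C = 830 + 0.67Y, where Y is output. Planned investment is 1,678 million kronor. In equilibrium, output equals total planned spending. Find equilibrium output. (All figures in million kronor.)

Y = C + I = 830 + 0.67Y + 1678
Y − 0.67Y = 2508
0.33Y = 2508, so Y = 2508/0.33 = 7600

Y = 7600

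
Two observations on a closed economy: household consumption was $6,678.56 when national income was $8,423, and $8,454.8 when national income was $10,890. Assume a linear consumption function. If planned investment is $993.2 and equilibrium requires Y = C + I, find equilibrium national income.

MPC = (8454.8 − 6678.56)/(10890 − 8423) = 1776.24/2467 = 0.72
a = 6678.56 − 0.72(8423) = 614
Equilibrium: Y = 614 + 0.72Y + 993.2
0.28Y = 1607.2, so Y = 1607.2/0.28 = 5740

Y = 5740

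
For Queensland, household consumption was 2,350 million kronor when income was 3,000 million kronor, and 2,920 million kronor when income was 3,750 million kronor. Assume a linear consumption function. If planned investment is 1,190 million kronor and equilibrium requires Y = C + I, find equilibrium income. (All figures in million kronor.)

Y = 5250

MPC = (2920 − 2350)/(3750 − 3000) = 570/750 = 0.76
a = 2350 − 0.76(3000) = 70
Equilibrium: Y = 70 + 0.76Y + 1190
0.24Y = 1260, so Y = 1260/0.24 = 5250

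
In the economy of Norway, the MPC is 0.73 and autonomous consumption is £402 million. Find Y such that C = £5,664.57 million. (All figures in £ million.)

Y = 7209

402 + 0.73Y = 5664.57
0.73Y = 5262.57, so Y = 5262.57/0.73 = 7209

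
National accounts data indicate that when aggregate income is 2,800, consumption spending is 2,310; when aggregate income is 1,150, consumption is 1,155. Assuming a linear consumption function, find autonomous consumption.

MPC = ΔC/ΔY = (2310 − 1155)/(2800 − 1150) = 1155/1650 = 0.7
a = C − MPC·Y = 1155 − 0.7(1150) = 1155 − 805 = 350

a = 350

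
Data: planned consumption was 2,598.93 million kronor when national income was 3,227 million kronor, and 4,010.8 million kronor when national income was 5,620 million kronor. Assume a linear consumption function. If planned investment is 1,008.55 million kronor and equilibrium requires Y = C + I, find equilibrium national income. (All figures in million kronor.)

Y = 4155

MPC = (4010.8 − 2598.93)/(5620 − 3227) = 1411.87/2393 = 0.59
a = 2598.93 − 0.59(3227) = 695
Equilibrium: Y = 695 + 0.59Y + 1008.55
0.41Y = 1703.55, so Y = 1703.55/0.41 = 4155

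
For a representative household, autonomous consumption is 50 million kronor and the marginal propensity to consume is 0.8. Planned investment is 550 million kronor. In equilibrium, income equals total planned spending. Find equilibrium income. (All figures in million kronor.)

Y = 3000

Y = C + I = 50 + 0.8Y + 550
Y − 0.8Y = 600
0.2Y = 600, so Y = 600/0.2 = 3000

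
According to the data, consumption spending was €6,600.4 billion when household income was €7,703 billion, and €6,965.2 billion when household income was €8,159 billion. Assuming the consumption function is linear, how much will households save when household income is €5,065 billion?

S = 575

MPC = (6965.2 − 6600.4)/(8159 − 7703) = 364.8/456 = 0.8
a = 6600.4 − 0.8(7703) = 6600.4 − 6162.4 = 438
C = 438 + 0.8(5065) = 4490
S = 5065 − 4490 = 575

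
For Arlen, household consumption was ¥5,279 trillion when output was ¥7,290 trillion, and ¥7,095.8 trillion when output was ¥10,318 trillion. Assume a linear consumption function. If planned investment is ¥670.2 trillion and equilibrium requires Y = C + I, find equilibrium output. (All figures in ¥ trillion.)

Y = 3938

MPC = (7095.8 − 5279)/(10318 − 7290) = 1816.8/3028 = 0.6
a = 5279 − 0.6(7290) = 905
Equilibrium: Y = 905 + 0.6Y + 670.2
0.4Y = 1575.2, so Y = 1575.2/0.4 = 3938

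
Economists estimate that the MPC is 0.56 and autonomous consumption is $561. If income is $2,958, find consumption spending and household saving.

C = 2217.48; S = 740.52

C = 561 + 0.56(2958) = 561 + 1656.48 = 2217.48
S = Y − C = 2958 − 2217.48 = 740.52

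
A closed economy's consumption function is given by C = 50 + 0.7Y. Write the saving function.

S = Y − C = Y − (50 + 0.7Y) = -50 + (1 − 0.7)Y

S = -50 + 0.3Y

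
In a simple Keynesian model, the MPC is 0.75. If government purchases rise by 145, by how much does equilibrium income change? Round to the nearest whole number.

ΔY ≈ 580

The multiplier is 1/(1 − MPC) = 1/0.25.
ΔY = 145/0.25 = 580.00 ≈ 580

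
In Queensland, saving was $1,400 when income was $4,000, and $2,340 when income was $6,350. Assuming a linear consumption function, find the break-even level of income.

Y = 500

MPS = ΔS/ΔY = (2340 − 1400)/(6350 − 4000) = 940/2350 = 0.4
MPC = 1 − MPS = 0.6
From S(4000) = 1400: −a + 0.4(4000) = 1400, so a = 1600 − 1400 = 200
Break-even (S = 0): Y = a/MPS = 200/0.4 = 500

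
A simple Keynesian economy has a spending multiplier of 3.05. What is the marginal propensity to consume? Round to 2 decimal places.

k = 1/(1 − MPC), so 1 − MPC = 1/k = 1/3.05 = 0.3279
MPC = 1 − 0.3279 = 0.67

MPC = 0.67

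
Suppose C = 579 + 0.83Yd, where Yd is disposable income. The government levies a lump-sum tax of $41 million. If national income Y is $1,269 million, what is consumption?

C = 1598.24

Yd = Y − T = 1269 − 41 = 1228
C = 579 + 0.83(1228) = 579 + 1019.24 = 1598.24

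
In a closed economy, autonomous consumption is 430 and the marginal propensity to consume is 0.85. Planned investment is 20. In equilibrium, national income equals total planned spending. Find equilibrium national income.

Y = C + I = 430 + 0.85Y + 20
Y − 0.85Y = 450
0.15Y = 450, so Y = 450/0.15 = 3000

Y = 3000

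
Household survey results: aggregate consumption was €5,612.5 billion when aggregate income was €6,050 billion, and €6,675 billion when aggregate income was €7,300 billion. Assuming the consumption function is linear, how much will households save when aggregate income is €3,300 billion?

MPC = (6675 − 5612.5)/(7300 − 6050) = 1062.5/1250 = 0.85
a = 5612.5 − 0.85(6050) = 5612.5 − 5142.5 = 470
C = 470 + 0.85(3300) = 3275
S = 3300 − 3275 = 25

S = 25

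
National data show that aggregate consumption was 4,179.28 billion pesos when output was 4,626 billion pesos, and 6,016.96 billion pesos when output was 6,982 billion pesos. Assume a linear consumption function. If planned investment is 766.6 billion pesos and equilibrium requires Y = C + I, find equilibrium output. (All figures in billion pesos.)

MPC = (6016.96 − 4179.28)/(6982 − 4626) = 1837.68/2356 = 0.78
a = 4179.28 − 0.78(4626) = 571
Equilibrium: Y = 571 + 0.78Y + 766.6
0.22Y = 1337.6, so Y = 1337.6/0.22 = 6080

Y = 6080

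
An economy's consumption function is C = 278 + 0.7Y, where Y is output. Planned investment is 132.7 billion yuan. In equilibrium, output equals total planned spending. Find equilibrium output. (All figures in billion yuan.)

Y = C + I = 278 + 0.7Y + 132.7
Y − 0.7Y = 410.7
0.3Y = 410.7, so Y = 410.7/0.3 = 1369

Y = 1369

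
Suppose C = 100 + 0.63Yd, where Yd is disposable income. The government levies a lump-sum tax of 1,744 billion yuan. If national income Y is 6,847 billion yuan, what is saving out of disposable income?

Yd = Y − T = 6847 − 1744 = 5103
C = 100 + 0.63(5103) = 100 + 3214.89 = 3314.89
S = Yd − C = 5103 − 3314.89 = 1788.11

S = 1788.11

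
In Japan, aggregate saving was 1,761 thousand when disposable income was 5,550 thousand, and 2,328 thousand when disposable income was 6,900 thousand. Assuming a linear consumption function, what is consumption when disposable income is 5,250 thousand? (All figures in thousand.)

C = 3615

MPS = ΔS/ΔY = (2328 − 1761)/(6900 − 5550) = 567/1350 = 0.42
MPC = 1 − MPS = 0.58
Autonomous saving = 1761 − 0.42(5550) = -570, so a = 570
C = 570 + 0.58(5250) = 570 + 3045 = 3615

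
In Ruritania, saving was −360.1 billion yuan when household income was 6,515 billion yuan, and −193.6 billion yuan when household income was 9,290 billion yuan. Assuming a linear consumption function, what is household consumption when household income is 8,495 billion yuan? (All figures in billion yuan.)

MPS = ΔS/ΔY = (-193.6 − (-360.1))/(9290 − 6515) = 166.5/2775 = 0.06
MPC = 1 − MPS = 0.94
Autonomous saving = -360.1 − 0.06(6515) = -751, so a = 751
C = 751 + 0.94(8495) = 751 + 7985.3 = 8736.3

C = 8736.3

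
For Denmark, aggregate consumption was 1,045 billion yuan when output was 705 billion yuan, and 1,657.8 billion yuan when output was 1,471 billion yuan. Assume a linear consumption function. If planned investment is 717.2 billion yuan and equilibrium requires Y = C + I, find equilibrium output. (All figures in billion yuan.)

Y = 5991

MPC = (1657.8 − 1045)/(1471 − 705) = 612.8/766 = 0.8
a = 1045 − 0.8(705) = 481
Equilibrium: Y = 481 + 0.8Y + 717.2
0.2Y = 1198.2, so Y = 1198.2/0.2 = 5991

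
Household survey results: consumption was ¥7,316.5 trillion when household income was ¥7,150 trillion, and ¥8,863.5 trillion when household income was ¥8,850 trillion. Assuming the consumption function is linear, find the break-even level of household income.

MPC = (8863.5 − 7316.5)/(8850 − 7150) = 1547/1700 = 0.91
a = 7316.5 − 0.91(7150) = 7316.5 − 6506.5 = 810
Break-even: Y = a/(1−MPC) = 810/0.09 = 9000

Y = 9000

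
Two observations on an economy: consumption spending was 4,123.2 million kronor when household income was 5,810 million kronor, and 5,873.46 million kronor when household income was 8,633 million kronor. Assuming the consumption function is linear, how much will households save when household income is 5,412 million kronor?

MPC = (5873.46 − 4123.2)/(8633 − 5810) = 1750.26/2823 = 0.62
a = 4123.2 − 0.62(5810) = 4123.2 − 3602.2 = 521
C = 521 + 0.62(5412) = 3876.44
S = 5412 − 3876.44 = 1535.56

S = 1535.56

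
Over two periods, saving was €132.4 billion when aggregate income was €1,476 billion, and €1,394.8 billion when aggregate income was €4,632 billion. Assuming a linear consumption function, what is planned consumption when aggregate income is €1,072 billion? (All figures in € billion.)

C = 1101.2

MPS = ΔS/ΔY = (1394.8 − 132.4)/(4632 − 1476) = 1262.4/3156 = 0.4
MPC = 1 − MPS = 0.6
Autonomous saving = 132.4 − 0.4(1476) = -458, so a = 458
C = 458 + 0.6(1072) = 458 + 643.2 = 1101.2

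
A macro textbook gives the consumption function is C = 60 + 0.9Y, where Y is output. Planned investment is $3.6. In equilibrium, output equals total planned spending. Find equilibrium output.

Y = C + I = 60 + 0.9Y + 3.6
Y − 0.9Y = 63.6
0.1Y = 63.6, so Y = 63.6/0.1 = 636

Y = 636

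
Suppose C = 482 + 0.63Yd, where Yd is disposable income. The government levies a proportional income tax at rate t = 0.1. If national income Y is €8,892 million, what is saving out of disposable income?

Yd = (1 − 0.1)(8892) = 0.9(8892) = 8002.8
C = 482 + 0.63(8002.8) = 482 + 5041.764 = 5523.764
S = Yd − C = 8002.8 − 5523.764 = 2479.036

S = 2479.036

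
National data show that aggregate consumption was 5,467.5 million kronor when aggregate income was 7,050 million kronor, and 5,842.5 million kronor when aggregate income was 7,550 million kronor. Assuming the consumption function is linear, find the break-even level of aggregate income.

Y = 720

MPC = (5842.5 − 5467.5)/(7550 − 7050) = 375/500 = 0.75
a = 5467.5 − 0.75(7050) = 5467.5 − 5287.5 = 180
Break-even: Y = a/(1−MPC) = 180/0.25 = 720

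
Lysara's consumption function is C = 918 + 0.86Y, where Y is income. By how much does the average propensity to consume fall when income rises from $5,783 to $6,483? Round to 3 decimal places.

At Y = 5783: C = 918 + 0.86(5783) = 5891.38, APC = 5891.38/5783 = 1.0187
At Y = 6483: C = 6493.38, APC = 6493.38/6483 = 1.0016
Fall in APC = 1.0187 − 1.0016 = 0.0171 ≈ 0.017

ΔAPC = 0.017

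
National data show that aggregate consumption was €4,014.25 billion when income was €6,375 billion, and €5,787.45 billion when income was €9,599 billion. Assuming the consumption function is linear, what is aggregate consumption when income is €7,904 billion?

MPC = (5787.45 − 4014.25)/(9599 − 6375) = 1773.2/3224 = 0.55
a = 4014.25 − 0.55(6375) = 4014.25 − 3506.25 = 508
C = 508 + 0.55(7904) = 508 + 4347.2 = 4855.2

C = 4855.2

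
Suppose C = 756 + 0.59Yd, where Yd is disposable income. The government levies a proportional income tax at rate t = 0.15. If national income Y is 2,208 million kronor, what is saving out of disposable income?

Yd = (1 − 0.15)(2208) = 0.85(2208) = 1876.8
C = 756 + 0.59(1876.8) = 756 + 1107.312 = 1863.312
S = Yd − C = 1876.8 − 1863.312 = 13.488

S = 13.488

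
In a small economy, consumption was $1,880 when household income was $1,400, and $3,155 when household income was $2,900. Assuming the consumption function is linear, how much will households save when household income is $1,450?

S = -472.5

MPC = (3155 − 1880)/(2900 − 1400) = 1275/1500 = 0.85
a = 1880 − 0.85(1400) = 1880 − 1190 = 690
C = 690 + 0.85(1450) = 1922.5
S = 1450 − 1922.5 = -472.5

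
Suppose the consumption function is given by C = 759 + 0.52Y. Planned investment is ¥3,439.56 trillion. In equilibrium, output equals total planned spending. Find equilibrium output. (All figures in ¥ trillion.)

Y = C + I = 759 + 0.52Y + 3439.56
Y − 0.52Y = 4198.56
0.48Y = 4198.56, so Y = 4198.56/0.48 = 8747

Y = 8747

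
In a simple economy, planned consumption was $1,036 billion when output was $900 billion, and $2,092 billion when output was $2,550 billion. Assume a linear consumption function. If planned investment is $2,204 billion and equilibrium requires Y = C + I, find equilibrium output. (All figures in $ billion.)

MPC = (2092 − 1036)/(2550 − 900) = 1056/1650 = 0.64
a = 1036 − 0.64(900) = 460
Equilibrium: Y = 460 + 0.64Y + 2204
0.36Y = 2664, so Y = 2664/0.36 = 7400

Y = 7400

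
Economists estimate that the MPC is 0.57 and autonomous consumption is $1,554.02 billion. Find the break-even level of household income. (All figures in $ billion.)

At break-even, C = Y: 1554.02 + 0.57Y = Y
0.43Y = 1554.02, so Y = 1554.02/0.43 = 3614

Y = 3614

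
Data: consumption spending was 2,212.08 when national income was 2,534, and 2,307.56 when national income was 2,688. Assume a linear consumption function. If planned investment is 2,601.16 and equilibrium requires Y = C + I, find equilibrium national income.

Y = 8532

MPC = (2307.56 − 2212.08)/(2688 − 2534) = 95.48/154 = 0.62
a = 2212.08 − 0.62(2534) = 641
Equilibrium: Y = 641 + 0.62Y + 2601.16
0.38Y = 3242.16, so Y = 3242.16/0.38 = 8532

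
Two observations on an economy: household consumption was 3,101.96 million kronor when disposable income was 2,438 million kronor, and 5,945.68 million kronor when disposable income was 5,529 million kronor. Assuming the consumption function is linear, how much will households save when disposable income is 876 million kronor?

MPC = (5945.68 − 3101.96)/(5529 − 2438) = 2843.72/3091 = 0.92
a = 3101.96 − 0.92(2438) = 3101.96 − 2242.96 = 859
C = 859 + 0.92(876) = 1664.92
S = 876 − 1664.92 = -788.92

S = -788.92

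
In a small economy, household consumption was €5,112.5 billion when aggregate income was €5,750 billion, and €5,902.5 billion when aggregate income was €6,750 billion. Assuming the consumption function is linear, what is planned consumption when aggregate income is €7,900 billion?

MPC = (5902.5 − 5112.5)/(6750 − 5750) = 790/1000 = 0.79
a = 5112.5 − 0.79(5750) = 5112.5 − 4542.5 = 570
C = 570 + 0.79(7900) = 570 + 6241 = 6811

C = 6811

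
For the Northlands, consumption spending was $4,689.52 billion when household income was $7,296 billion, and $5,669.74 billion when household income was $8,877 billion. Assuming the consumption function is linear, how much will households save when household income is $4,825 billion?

S = 1667.5

MPC = (5669.74 − 4689.52)/(8877 − 7296) = 980.22/1581 = 0.62
a = 4689.52 − 0.62(7296) = 4689.52 − 4523.52 = 166
C = 166 + 0.62(4825) = 3157.5
S = 4825 − 3157.5 = 1667.5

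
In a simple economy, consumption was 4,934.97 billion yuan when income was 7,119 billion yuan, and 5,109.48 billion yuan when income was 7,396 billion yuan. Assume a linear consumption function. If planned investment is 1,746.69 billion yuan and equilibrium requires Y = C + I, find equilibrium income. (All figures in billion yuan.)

Y = 5937

MPC = (5109.48 − 4934.97)/(7396 − 7119) = 174.51/277 = 0.63
a = 4934.97 − 0.63(7119) = 450
Equilibrium: Y = 450 + 0.63Y + 1746.69
0.37Y = 2196.69, so Y = 2196.69/0.37 = 5937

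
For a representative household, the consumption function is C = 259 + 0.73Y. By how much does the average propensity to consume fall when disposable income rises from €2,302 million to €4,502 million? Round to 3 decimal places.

At Y = 2302: C = 259 + 0.73(2302) = 1939.46, APC = 1939.46/2302 = 0.8425
At Y = 4502: C = 3545.46, APC = 3545.46/4502 = 0.7875
Fall in APC = 0.8425 − 0.7875 = 0.055

ΔAPC = 0.055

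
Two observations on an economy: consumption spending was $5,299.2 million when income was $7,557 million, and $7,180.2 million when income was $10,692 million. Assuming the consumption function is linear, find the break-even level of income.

Y = 1912.5

MPC = (7180.2 − 5299.2)/(10692 − 7557) = 1881/3135 = 0.6
a = 5299.2 − 0.6(7557) = 5299.2 − 4534.2 = 765
Break-even: Y = a/(1−MPC) = 765/0.4 = 1912.5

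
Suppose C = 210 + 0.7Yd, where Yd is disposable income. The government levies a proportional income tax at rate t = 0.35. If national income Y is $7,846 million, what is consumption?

C = 3779.93

Yd = (1 − 0.35)(7846) = 0.65(7846) = 5099.9
C = 210 + 0.7(5099.9) = 210 + 3569.93 = 3779.93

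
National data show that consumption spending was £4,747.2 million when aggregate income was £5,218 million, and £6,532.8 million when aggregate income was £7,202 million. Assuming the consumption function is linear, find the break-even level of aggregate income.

Y = 510

MPC = (6532.8 − 4747.2)/(7202 − 5218) = 1785.6/1984 = 0.9
a = 4747.2 − 0.9(5218) = 4747.2 − 4696.2 = 51
Break-even: Y = a/(1−MPC) = 51/0.1 = 510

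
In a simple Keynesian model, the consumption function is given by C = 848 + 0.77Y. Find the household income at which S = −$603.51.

S = Y − C = -848 + 0.23Y
-848 + 0.23Y = -603.51, so 0.23Y = 244.49 and Y = 1063

Y = 1063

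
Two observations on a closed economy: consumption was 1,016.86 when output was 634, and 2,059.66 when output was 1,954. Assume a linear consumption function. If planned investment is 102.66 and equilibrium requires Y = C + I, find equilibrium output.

Y = 2946

MPC = (2059.66 − 1016.86)/(1954 − 634) = 1042.8/1320 = 0.79
a = 1016.86 − 0.79(634) = 516
Equilibrium: Y = 516 + 0.79Y + 102.66
0.21Y = 618.66, so Y = 618.66/0.21 = 2946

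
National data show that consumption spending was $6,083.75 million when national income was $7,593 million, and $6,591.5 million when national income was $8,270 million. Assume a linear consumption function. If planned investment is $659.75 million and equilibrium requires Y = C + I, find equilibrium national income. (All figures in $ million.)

MPC = (6591.5 − 6083.75)/(8270 − 7593) = 507.75/677 = 0.75
a = 6083.75 − 0.75(7593) = 389
Equilibrium: Y = 389 + 0.75Y + 659.75
0.25Y = 1048.75, so Y = 1048.75/0.25 = 4195

Y = 4195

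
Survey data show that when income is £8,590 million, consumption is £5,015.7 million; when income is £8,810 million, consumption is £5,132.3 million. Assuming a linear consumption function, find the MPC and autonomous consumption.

MPC = ΔC/ΔY = (5132.3 − 5015.7)/(8810 − 8590) = 116.6/220 = 0.53
a = C − MPC·Y = 5015.7 − 0.53(8590) = 5015.7 − 4552.7 = 463

MPC = 0.53; a = 463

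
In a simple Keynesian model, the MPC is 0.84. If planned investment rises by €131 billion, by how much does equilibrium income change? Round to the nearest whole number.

The multiplier is 1/(1 − MPC) = 1/0.16.
ΔY = 131/0.16 = 818.75 ≈ 819

ΔY ≈ 819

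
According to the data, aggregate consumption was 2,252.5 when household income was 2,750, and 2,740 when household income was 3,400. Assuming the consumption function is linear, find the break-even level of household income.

MPC = (2740 − 2252.5)/(3400 − 2750) = 487.5/650 = 0.75
a = 2252.5 − 0.75(2750) = 2252.5 − 2062.5 = 190
Break-even: Y = a/(1−MPC) = 190/0.25 = 760

Y = 760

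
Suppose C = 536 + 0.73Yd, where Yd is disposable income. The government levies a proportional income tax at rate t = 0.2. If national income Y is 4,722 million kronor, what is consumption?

C = 3293.648

Yd = (1 − 0.2)(4722) = 0.8(4722) = 3777.6
C = 536 + 0.73(3777.6) = 536 + 2757.648 = 3293.648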